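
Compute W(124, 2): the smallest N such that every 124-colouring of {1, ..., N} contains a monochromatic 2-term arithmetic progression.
W(124, 2) = 124 + 1 = 125

A 2-term AP is any pair of integers, so a monochromatic 2-AP exists iff some colour is used at least twice. With 124 colours, the colouring i ↦ i on {1, ..., 124} uses each colour once, avoiding any monochromatic pair, so W(124, 2) > 124. For {1, ..., 125}, pigeonhole forces two integers of the same colour, which form a monochromatic 2-AP. Hence W(124, 2) = 125.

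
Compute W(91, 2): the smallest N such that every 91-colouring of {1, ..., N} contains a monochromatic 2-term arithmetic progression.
W(91, 2) = 91 + 1 = 92

A 2-term AP is any pair of integers, so a monochromatic 2-AP exists iff some colour is used at least twice. With 91 colours, the colouring i ↦ i on {1, ..., 91} uses each colour once, avoiding any monochromatic pair, so W(91, 2) > 91. For {1, ..., 92}, pigeonhole forces two integers of the same colour, which form a monochromatic 2-AP. Hence W(91, 2) = 92.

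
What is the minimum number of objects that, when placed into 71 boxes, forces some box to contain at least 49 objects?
n = (49 − 1)·71 + 1 = 3409

By the generalised pigeonhole principle, to guarantee some box contains ≥ r objects we need more than (r − 1) · k objects total. Threshold: n = (r − 1) · k + 1. With r = 49 and k = 71: n = 48 · 71 + 1 = 3408 + 1 = 3409. For n = 3408 = 48 · 71, we can put exactly 48 objects in every box, avoiding 49 in any single one — so 3409 is tight.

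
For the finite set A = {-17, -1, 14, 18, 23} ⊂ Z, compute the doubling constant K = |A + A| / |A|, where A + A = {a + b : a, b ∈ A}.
K = |A + A| / |A| = 15/5 = 3

Enumerate A + A = {a + b : a, b ∈ A}. With |A| = 5, there are |A|^2 = 25 ordered sum pairs; collecting distinct values, A + A = {-34, -18, -3, -2, 1, 6, 13, 17, 22, 28, 32, 36, 37, 41, 46}, so |A + A| = 15. Thus K = 15/5 = 3. For comparison, the minimum possible |A + A| over all 5-element sets is 2·5 − 1 = 9 (so min K = 9/5), attained only by arithmetic progressions.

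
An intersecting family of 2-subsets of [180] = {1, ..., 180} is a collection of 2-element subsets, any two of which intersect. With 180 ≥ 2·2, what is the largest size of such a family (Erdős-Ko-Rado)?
max |F| = C(179, 1) = 179

Erdős-Ko-Rado (1961): when n ≥ 2k, max |F| = C(n−1, k−1). The bound is attained by the star {A : i ∈ A} for any fixed i ∈ [n]. Here C(180−1, 2−1) = C(179, 1) = 179.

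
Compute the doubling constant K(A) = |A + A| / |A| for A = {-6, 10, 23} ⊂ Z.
K = |A + A| / |A| = 6/3 = 2

Enumerate A + A = {a + b : a, b ∈ A}. With |A| = 3, there are |A|^2 = 9 ordered sum pairs; collecting distinct values, A + A = {-12, 4, 17, 20, 33, 46}, so |A + A| = 6. Thus K = 6/3 = 2. For comparison, the minimum possible |A + A| over all 3-element sets is 2·3 − 1 = 5 (so min K = 5/3), attained only by arithmetic progressions.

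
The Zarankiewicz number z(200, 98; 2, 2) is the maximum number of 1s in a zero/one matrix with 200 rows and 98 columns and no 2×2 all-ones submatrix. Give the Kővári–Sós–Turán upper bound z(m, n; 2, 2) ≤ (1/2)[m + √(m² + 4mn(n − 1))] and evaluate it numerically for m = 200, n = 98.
z(200, 98; 2, 2) ≤ (1/2)[200 + √(200² + 4·200·98·97)] = (1/2)[200 + √7644800] = 1482.4616

Kővári–Sós–Turán: let r_1, ..., r_200 be the row sums and z = Σ r_i the total number of 1s. Each pair of columns can share at most one row with both entries 1 (else a 2×2 all-ones block appears), so Σ_i C(r_i, 2) ≤ C(98, 2) = 4753. By convexity Σ_i C(r_i, 2) ≥ 200·C(z/200, 2) = z(z − 200)/(2·200), giving z² − 200z − 200·98·97 ≤ 0 and hence z ≤ (1/2)[200 + √(40000 + 4·1901200)] = (1/2)[200 + √7644800] ≈ (1/2)(200 + 2764.9231) = 1482.4616.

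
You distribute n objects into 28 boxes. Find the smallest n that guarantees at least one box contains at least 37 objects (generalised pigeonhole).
n = (37 − 1)·28 + 1 = 1009

By the generalised pigeonhole principle, to guarantee some box contains ≥ r objects we need more than (r − 1) · k objects total. Threshold: n = (r − 1) · k + 1. With r = 37 and k = 28: n = 36 · 28 + 1 = 1008 + 1 = 1009. For n = 1008 = 36 · 28, we can put exactly 36 objects in every box, avoiding 37 in any single one — so 1009 is tight.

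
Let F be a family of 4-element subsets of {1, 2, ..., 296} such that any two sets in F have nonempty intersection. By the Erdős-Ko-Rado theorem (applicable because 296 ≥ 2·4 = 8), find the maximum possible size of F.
max |F| = C(295, 3) = 4235315

Erdős-Ko-Rado (1961): when n ≥ 2k, max |F| = C(n−1, k−1). The bound is attained by the star {A : i ∈ A} for any fixed i ∈ [n]. Here C(296−1, 4−1) = C(295, 3) = 4235315.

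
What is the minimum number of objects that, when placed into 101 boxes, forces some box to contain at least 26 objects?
n = (26 − 1)·101 + 1 = 2526

By the generalised pigeonhole principle, to guarantee some box contains ≥ r objects we need more than (r − 1) · k objects total. Threshold: n = (r − 1) · k + 1. With r = 26 and k = 101: n = 25 · 101 + 1 = 2525 + 1 = 2526. For n = 2525 = 25 · 101, we can put exactly 25 objects in every box, avoiding 26 in any single one — so 2526 is tight.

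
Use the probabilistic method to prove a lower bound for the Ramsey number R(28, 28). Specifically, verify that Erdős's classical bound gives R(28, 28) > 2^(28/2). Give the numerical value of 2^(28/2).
2^(28/2) = 16384; so R(28, 28) > 16384

Colour each edge of K_n uniformly at random with red/blue. The expected number of monochromatic K_28 is C(n, 28) · 2 · 2^(−C(28,2)). If C(n, 28) · 2^(1 − C(28,2)) < 1, then with positive probability no monochromatic K_28 exists, so R(28, 28) > n. The standard estimate C(n, 28) ≤ n^28/28! shows this inequality holds whenever n ≤ 2^(28/2) (since 28! · 2^(C(28,2) − 1) > 2^(28^2/2) ≥ n^28). Hence R(28, 28) > 2^(28/2) = 16384.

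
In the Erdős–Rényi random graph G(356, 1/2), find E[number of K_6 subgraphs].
E[# K_6] = C(356, 6) · (1/2)^C(6, 2) = 2710026901296 / 2^15 = 169376681331/2048 ≈ 82703457.681152

For each 6-subset S of vertices (there are C(356, 6) = 2710026901296 such S), let X_S = 1 if S induces a K_6 (all C(6, 2) = 15 edges present). Then P(X_S = 1) = (1/2)^15 = 1/32768. By linearity of expectation, E[# K_6] = C(356, 6) · (1/2)^15 = 2710026901296 / 32768 = 169376681331/2048 ≈ 82703457.681152.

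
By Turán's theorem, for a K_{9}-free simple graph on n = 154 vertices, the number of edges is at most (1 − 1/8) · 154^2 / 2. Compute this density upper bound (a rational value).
Turán density bound = (7/8) · 154^2/2 = 41503/4 ≈ 10375.75

Turán's theorem: ex(n, K_{r+1}) is achieved by the complete r-partite Turán graph T(n, r) with parts as balanced as possible, and is at most (1 − 1/r) · n^2/2. For r = 8, n = 154: the density bound is (7/8) · 23716/2 = 41503/4 ≈ 10375.75. The integer-valued extremum is e(T(154, 8)) = 10375, which is strictly less than the density bound 41503/4 since 8 ∤ 154 (the parts of T(154, 8) cannot all be equal).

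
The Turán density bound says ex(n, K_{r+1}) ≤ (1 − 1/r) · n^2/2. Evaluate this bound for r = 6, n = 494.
Turán density bound = (5/6) · 494^2/2 = 305045/3 ≈ 101681.6667

Turán's theorem: ex(n, K_{r+1}) is achieved by the complete r-partite Turán graph T(n, r) with parts as balanced as possible, and is at most (1 − 1/r) · n^2/2. For r = 6, n = 494: the density bound is (5/6) · 244036/2 = 305045/3 ≈ 101681.6667. The integer-valued extremum is e(T(494, 6)) = 101681, which is strictly less than the density bound 305045/3 since 6 ∤ 494 (the parts of T(494, 6) cannot all be equal).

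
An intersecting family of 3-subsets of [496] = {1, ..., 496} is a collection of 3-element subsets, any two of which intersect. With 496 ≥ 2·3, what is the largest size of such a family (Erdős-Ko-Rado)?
max |F| = C(495, 2) = 122265

The Erdős-Ko-Rado theorem states: for n ≥ 2k, an intersecting family of k-subsets of an n-element set has size at most C(n − 1, k − 1), with equality for 'star' families {A ⊆ [n] : |A| = k, i ∈ A} (fix an element i). For n = 496, k = 3: C(495, 2) = 122265.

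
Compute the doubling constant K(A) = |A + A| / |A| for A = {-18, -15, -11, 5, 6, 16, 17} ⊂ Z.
K = |A + A| / |A| = 27/7

Enumerate A + A = {a + b : a, b ∈ A}. With |A| = 7, there are |A|^2 = 49 ordered sum pairs; collecting distinct values, A + A = {-36, -33, -30, -29, -26, -22, -13, -12, -10, -9, -6, -5, -2, -1, 1, 2, 5, 6, 10, 11, 12, 21, 22, 23, 32, 33, 34}, so |A + A| = 27. Thus K = 27/7. For comparison, the minimum possible |A + A| over all 7-element sets is 2·7 − 1 = 13 (so min K = 13/7), attained only by arithmetic progressions.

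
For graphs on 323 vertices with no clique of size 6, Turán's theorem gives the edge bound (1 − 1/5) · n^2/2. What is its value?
Turán density bound = (4/5) · 323^2/2 = 208658/5 ≈ 41731.6

Turán's theorem: ex(n, K_{r+1}) is achieved by the complete r-partite Turán graph T(n, r) with parts as balanced as possible, and is at most (1 − 1/r) · n^2/2. For r = 5, n = 323: the density bound is (4/5) · 104329/2 = 208658/5 ≈ 41731.6. The integer-valued extremum is e(T(323, 5)) = 41731, which is strictly less than the density bound 208658/5 since 5 ∤ 323 (the parts of T(323, 5) cannot all be equal).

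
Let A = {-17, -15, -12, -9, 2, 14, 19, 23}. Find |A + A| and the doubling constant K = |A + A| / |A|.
K = |A + A| / |A| = 33/8

Enumerate A + A = {a + b : a, b ∈ A}. With |A| = 8, there are |A|^2 = 64 ordered sum pairs; collecting distinct values, A + A = {-34, -32, -30, -29, -27, -26, -24, -21, -18, -15, -13, -10, -7, -3, -1, 2, 4, 5, 6, 7, 8, 10, 11, 14, 16, 21, 25, 28, 33, 37, 38, 42, 46}, so |A + A| = 33. Thus K = 33/8. For comparison, the minimum possible |A + A| over all 8-element sets is 2·8 − 1 = 15 (so min K = 15/8), attained only by arithmetic progressions.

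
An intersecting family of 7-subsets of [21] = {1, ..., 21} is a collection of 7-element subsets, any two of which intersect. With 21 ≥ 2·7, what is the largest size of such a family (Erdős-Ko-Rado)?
max |F| = C(20, 6) = 38760

Erdős-Ko-Rado (1961): when n ≥ 2k, max |F| = C(n−1, k−1). The bound is attained by the star {A : i ∈ A} for any fixed i ∈ [n]. Here C(21−1, 7−1) = C(20, 6) = 38760.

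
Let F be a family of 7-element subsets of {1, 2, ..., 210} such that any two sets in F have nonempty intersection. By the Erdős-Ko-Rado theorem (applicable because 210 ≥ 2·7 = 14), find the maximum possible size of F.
max |F| = C(209, 6) = 107670993144

The Erdős-Ko-Rado theorem states: for n ≥ 2k, an intersecting family of k-subsets of an n-element set has size at most C(n − 1, k − 1), with equality for 'star' families {A ⊆ [n] : |A| = k, i ∈ A} (fix an element i). For n = 210, k = 7: C(209, 6) = 107670993144.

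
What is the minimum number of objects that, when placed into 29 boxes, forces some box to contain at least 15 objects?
n = (15 − 1)·29 + 1 = 407

By the generalised pigeonhole principle, to guarantee some box contains ≥ r objects we need more than (r − 1) · k objects total. Threshold: n = (r − 1) · k + 1. With r = 15 and k = 29: n = 14 · 29 + 1 = 406 + 1 = 407. For n = 406 = 14 · 29, we can put exactly 14 objects in every box, avoiding 15 in any single one — so 407 is tight.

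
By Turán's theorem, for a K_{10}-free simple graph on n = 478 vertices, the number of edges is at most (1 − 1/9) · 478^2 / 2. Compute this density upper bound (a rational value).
Turán density bound = (8/9) · 478^2/2 = 913936/9 ≈ 101548.4444

Turán's theorem: ex(n, K_{r+1}) is achieved by the complete r-partite Turán graph T(n, r) with parts as balanced as possible, and is at most (1 − 1/r) · n^2/2. For r = 9, n = 478: the density bound is (8/9) · 228484/2 = 913936/9 ≈ 101548.4444. The integer-valued extremum is e(T(478, 9)) = 101548, which is strictly less than the density bound 913936/9 since 9 ∤ 478 (the parts of T(478, 9) cannot all be equal).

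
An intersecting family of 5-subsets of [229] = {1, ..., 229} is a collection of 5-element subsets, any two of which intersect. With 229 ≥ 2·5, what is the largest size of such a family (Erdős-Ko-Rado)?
max |F| = C(228, 4) = 109658025

The Erdős-Ko-Rado theorem states: for n ≥ 2k, an intersecting family of k-subsets of an n-element set has size at most C(n − 1, k − 1), with equality for 'star' families {A ⊆ [n] : |A| = k, i ∈ A} (fix an element i). For n = 229, k = 5: C(228, 4) = 109658025.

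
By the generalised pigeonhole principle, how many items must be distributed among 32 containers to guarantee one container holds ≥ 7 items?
n = (7 − 1)·32 + 1 = 193

By the generalised pigeonhole principle, to guarantee some box contains ≥ r objects we need more than (r − 1) · k objects total. Threshold: n = (r − 1) · k + 1. With r = 7 and k = 32: n = 6 · 32 + 1 = 192 + 1 = 193. For n = 192 = 6 · 32, we can put exactly 6 objects in every box, avoiding 7 in any single one — so 193 is tight.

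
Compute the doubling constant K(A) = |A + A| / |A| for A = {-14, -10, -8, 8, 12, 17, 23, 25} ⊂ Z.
K = |A + A| / |A| = 33/8

Enumerate A + A = {a + b : a, b ∈ A}. With |A| = 8, there are |A|^2 = 64 ordered sum pairs; collecting distinct values, A + A = {-28, -24, -22, -20, -18, -16, -6, -2, 0, 2, 3, 4, 7, 9, 11, 13, 15, 16, 17, 20, 24, 25, 29, 31, 33, 34, 35, 37, 40, 42, 46, 48, 50}, so |A + A| = 33. Thus K = 33/8. For comparison, the minimum possible |A + A| over all 8-element sets is 2·8 − 1 = 15 (so min K = 15/8), attained only by arithmetic progressions.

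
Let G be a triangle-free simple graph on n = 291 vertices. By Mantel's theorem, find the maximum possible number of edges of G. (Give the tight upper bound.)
ex(291, K_3) = ⌊291^2/4⌋ = 21170

Mantel (1907): a triangle-free graph on n vertices has at most ⌊n^2/4⌋ edges, with equality for the complete bipartite graph K_{⌊n/2⌋, ⌈n/2⌉}. For n = 291: ⌊291^2/4⌋ = ⌊84681/4⌋ = 21170. The extremal graph is K_{145, 146}, which has 145·146 = 21170 edges.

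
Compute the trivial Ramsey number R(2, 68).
R(2, 68) = 68

R(2, k) = k for all k ≥ 2: in a 2-colouring of K_k, either some edge is red (a red K_2) or all edges are blue (a blue K_k). And K_{67} coloured all-blue has no blue K_68, so R(2, 68) > 67. Hence R(2, 68) = 68.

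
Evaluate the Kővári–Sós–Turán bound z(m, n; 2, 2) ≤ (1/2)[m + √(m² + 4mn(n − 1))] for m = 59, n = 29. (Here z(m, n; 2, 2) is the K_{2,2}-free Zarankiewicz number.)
z(59, 29; 2, 2) ≤ (1/2)[59 + √(59² + 4·59·29·28)] = (1/2)[59 + √195113] = 250.358

Kővári–Sós–Turán: let r_1, ..., r_59 be the row sums and z = Σ r_i the total number of 1s. Each pair of columns can share at most one row with both entries 1 (else a 2×2 all-ones block appears), so Σ_i C(r_i, 2) ≤ C(29, 2) = 406. By convexity Σ_i C(r_i, 2) ≥ 59·C(z/59, 2) = z(z − 59)/(2·59), giving z² − 59z − 59·29·28 ≤ 0 and hence z ≤ (1/2)[59 + √(3481 + 4·47908)] = (1/2)[59 + √195113] ≈ (1/2)(59 + 441.716) = 250.358.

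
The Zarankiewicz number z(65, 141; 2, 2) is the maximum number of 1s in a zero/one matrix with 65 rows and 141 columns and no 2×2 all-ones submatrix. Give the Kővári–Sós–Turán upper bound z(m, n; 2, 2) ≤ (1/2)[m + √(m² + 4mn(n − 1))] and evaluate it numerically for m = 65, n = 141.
z(65, 141; 2, 2) ≤ (1/2)[65 + √(65² + 4·65·141·140)] = (1/2)[65 + √5136625] = 1165.7062

Kővári–Sós–Turán: let r_1, ..., r_65 be the row sums and z = Σ r_i the total number of 1s. Each pair of columns can share at most one row with both entries 1 (else a 2×2 all-ones block appears), so Σ_i C(r_i, 2) ≤ C(141, 2) = 9870. By convexity Σ_i C(r_i, 2) ≥ 65·C(z/65, 2) = z(z − 65)/(2·65), giving z² − 65z − 65·141·140 ≤ 0 and hence z ≤ (1/2)[65 + √(4225 + 4·1283100)] = (1/2)[65 + √5136625] ≈ (1/2)(65 + 2266.4124) = 1165.7062.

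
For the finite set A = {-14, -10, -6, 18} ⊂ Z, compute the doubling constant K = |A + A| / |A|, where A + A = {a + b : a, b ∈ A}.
K = |A + A| / |A| = 9/4

Enumerate A + A = {a + b : a, b ∈ A}. With |A| = 4, there are |A|^2 = 16 ordered sum pairs; collecting distinct values, A + A = {-28, -24, -20, -16, -12, 4, 8, 12, 36}, so |A + A| = 9. Thus K = 9/4. For comparison, the minimum possible |A + A| over all 4-element sets is 2·4 − 1 = 7 (so min K = 7/4), attained only by arithmetic progressions.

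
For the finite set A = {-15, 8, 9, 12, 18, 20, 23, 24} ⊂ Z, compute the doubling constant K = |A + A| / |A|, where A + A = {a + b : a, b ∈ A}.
K = |A + A| / |A| = 33/8

Enumerate A + A = {a + b : a, b ∈ A}. With |A| = 8, there are |A|^2 = 64 ordered sum pairs; collecting distinct values, A + A = {-30, -7, -6, -3, 3, 5, 8, 9, 16, 17, 18, 20, 21, 24, 26, 27, 28, 29, 30, 31, 32, 33, 35, 36, 38, 40, 41, 42, 43, 44, 46, 47, 48}, so |A + A| = 33. Thus K = 33/8. For comparison, the minimum possible |A + A| over all 8-element sets is 2·8 − 1 = 15 (so min K = 15/8), attained only by arithmetic progressions.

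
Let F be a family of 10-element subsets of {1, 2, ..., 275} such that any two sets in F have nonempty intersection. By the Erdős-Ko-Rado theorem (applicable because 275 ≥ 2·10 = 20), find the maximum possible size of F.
max |F| = C(274, 9) = 21005455717413804

The Erdős-Ko-Rado theorem states: for n ≥ 2k, an intersecting family of k-subsets of an n-element set has size at most C(n − 1, k − 1), with equality for 'star' families {A ⊆ [n] : |A| = k, i ∈ A} (fix an element i). For n = 275, k = 10: C(274, 9) = 21005455717413804.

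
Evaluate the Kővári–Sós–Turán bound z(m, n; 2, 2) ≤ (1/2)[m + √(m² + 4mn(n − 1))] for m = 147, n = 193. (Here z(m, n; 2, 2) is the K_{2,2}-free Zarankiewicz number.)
z(147, 193; 2, 2) ≤ (1/2)[147 + √(147² + 4·147·193·192)] = (1/2)[147 + √21810537] = 2408.5876

Kővári–Sós–Turán: let r_1, ..., r_147 be the row sums and z = Σ r_i the total number of 1s. Each pair of columns can share at most one row with both entries 1 (else a 2×2 all-ones block appears), so Σ_i C(r_i, 2) ≤ C(193, 2) = 18528. By convexity Σ_i C(r_i, 2) ≥ 147·C(z/147, 2) = z(z − 147)/(2·147), giving z² − 147z − 147·193·192 ≤ 0 and hence z ≤ (1/2)[147 + √(21609 + 4·5447232)] = (1/2)[147 + √21810537] ≈ (1/2)(147 + 4670.1753) = 2408.5876.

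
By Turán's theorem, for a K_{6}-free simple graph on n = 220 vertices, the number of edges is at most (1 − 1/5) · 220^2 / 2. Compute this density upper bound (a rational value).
Turán density bound = (4/5) · 220^2/2 = 19360

Turán's theorem: ex(n, K_{r+1}) is achieved by the complete r-partite Turán graph T(n, r) with parts as balanced as possible, and is at most (1 − 1/r) · n^2/2. For r = 5, n = 220: the density bound is (4/5) · 48400/2 = 19360. Since 5 ∣ 220, the Turán graph T(220, 5) has parts of equal size 44, and its edge count e(T(220, 5)) = 19360 attains the density bound exactly.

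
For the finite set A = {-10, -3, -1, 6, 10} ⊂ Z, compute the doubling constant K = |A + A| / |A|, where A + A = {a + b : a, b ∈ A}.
K = |A + A| / |A| = 14/5

Enumerate A + A = {a + b : a, b ∈ A}. With |A| = 5, there are |A|^2 = 25 ordered sum pairs; collecting distinct values, A + A = {-20, -13, -11, -6, -4, -2, 0, 3, 5, 7, 9, 12, 16, 20}, so |A + A| = 14. Thus K = 14/5. For comparison, the minimum possible |A + A| over all 5-element sets is 2·5 − 1 = 9 (so min K = 9/5), attained only by arithmetic progressions.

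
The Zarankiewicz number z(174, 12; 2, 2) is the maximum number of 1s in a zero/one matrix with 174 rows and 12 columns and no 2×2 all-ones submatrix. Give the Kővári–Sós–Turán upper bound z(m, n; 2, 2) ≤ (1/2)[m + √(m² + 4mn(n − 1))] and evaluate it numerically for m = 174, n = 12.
z(174, 12; 2, 2) ≤ (1/2)[174 + √(174² + 4·174·12·11)] = (1/2)[174 + √122148] = 261.7484

Kővári–Sós–Turán: let r_1, ..., r_174 be the row sums and z = Σ r_i the total number of 1s. Each pair of columns can share at most one row with both entries 1 (else a 2×2 all-ones block appears), so Σ_i C(r_i, 2) ≤ C(12, 2) = 66. By convexity Σ_i C(r_i, 2) ≥ 174·C(z/174, 2) = z(z − 174)/(2·174), giving z² − 174z − 174·12·11 ≤ 0 and hence z ≤ (1/2)[174 + √(30276 + 4·22968)] = (1/2)[174 + √122148] ≈ (1/2)(174 + 349.4968) = 261.7484.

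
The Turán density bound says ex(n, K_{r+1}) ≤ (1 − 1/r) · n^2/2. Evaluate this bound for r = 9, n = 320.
Turán density bound = (8/9) · 320^2/2 = 409600/9 ≈ 45511.1111

Turán's theorem: ex(n, K_{r+1}) is achieved by the complete r-partite Turán graph T(n, r) with parts as balanced as possible, and is at most (1 − 1/r) · n^2/2. For r = 9, n = 320: the density bound is (8/9) · 102400/2 = 409600/9 ≈ 45511.1111. The integer-valued extremum is e(T(320, 9)) = 45510, which is strictly less than the density bound 409600/9 since 9 ∤ 320 (the parts of T(320, 9) cannot all be equal).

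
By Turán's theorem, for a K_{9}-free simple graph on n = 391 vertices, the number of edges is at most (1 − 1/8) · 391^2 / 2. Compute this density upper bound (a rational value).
Turán density bound = (7/8) · 391^2/2 = 1070167/16 ≈ 66885.4375

Turán's theorem: ex(n, K_{r+1}) is achieved by the complete r-partite Turán graph T(n, r) with parts as balanced as possible, and is at most (1 − 1/r) · n^2/2. For r = 8, n = 391: the density bound is (7/8) · 152881/2 = 1070167/16 ≈ 66885.4375. The integer-valued extremum is e(T(391, 8)) = 66885, which is strictly less than the density bound 1070167/16 since 8 ∤ 391 (the parts of T(391, 8) cannot all be equal).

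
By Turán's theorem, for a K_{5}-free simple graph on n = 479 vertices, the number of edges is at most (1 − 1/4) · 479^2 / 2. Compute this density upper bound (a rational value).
Turán density bound = (3/4) · 479^2/2 = 688323/8 ≈ 86040.375

Turán's theorem: ex(n, K_{r+1}) is achieved by the complete r-partite Turán graph T(n, r) with parts as balanced as possible, and is at most (1 − 1/r) · n^2/2. For r = 4, n = 479: the density bound is (3/4) · 229441/2 = 688323/8 ≈ 86040.375. The integer-valued extremum is e(T(479, 4)) = 86040, which is strictly less than the density bound 688323/8 since 4 ∤ 479 (the parts of T(479, 4) cannot all be equal).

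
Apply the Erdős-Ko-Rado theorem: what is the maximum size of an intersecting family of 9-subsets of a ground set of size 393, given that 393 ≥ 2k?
max |F| = C(392, 8) = 12869072102071185

The Erdős-Ko-Rado theorem states: for n ≥ 2k, an intersecting family of k-subsets of an n-element set has size at most C(n − 1, k − 1), with equality for 'star' families {A ⊆ [n] : |A| = k, i ∈ A} (fix an element i). For n = 393, k = 9: C(392, 8) = 12869072102071185.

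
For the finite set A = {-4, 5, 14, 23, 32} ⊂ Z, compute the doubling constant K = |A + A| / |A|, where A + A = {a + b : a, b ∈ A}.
K = |A + A| / |A| = 9/5

Enumerate A + A = {a + b : a, b ∈ A}. With |A| = 5, there are |A|^2 = 25 ordered sum pairs; collecting distinct values, A + A = {-8, 1, 10, 19, 28, 37, 46, 55, 64}, so |A + A| = 9. Thus K = 9/5. Here |A + A| = 2|A| − 1 = 9, the minimum possible — so K = 9/5 is minimal, which holds iff A is an arithmetic progression.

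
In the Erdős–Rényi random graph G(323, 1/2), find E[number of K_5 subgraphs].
E[# K_5] = C(323, 5) · (1/2)^C(5, 2) = 28400294384 / 2^10 = 1775018399/64 = 27734662.484375

For each 5-subset S of vertices (there are C(323, 5) = 28400294384 such S), let X_S = 1 if S induces a K_5 (all C(5, 2) = 10 edges present). Then P(X_S = 1) = (1/2)^10 = 1/1024. By linearity of expectation, E[# K_5] = C(323, 5) · (1/2)^10 = 28400294384 / 1024 = 1775018399/64 = 27734662.484375.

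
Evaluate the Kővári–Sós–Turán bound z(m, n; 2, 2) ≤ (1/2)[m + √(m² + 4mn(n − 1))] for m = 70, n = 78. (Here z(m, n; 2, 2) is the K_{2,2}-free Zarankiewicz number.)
z(70, 78; 2, 2) ≤ (1/2)[70 + √(70² + 4·70·78·77)] = (1/2)[70 + √1686580] = 684.342

Kővári–Sós–Turán: let r_1, ..., r_70 be the row sums and z = Σ r_i the total number of 1s. Each pair of columns can share at most one row with both entries 1 (else a 2×2 all-ones block appears), so Σ_i C(r_i, 2) ≤ C(78, 2) = 3003. By convexity Σ_i C(r_i, 2) ≥ 70·C(z/70, 2) = z(z − 70)/(2·70), giving z² − 70z − 70·78·77 ≤ 0 and hence z ≤ (1/2)[70 + √(4900 + 4·420420)] = (1/2)[70 + √1686580] ≈ (1/2)(70 + 1298.6839) = 684.342.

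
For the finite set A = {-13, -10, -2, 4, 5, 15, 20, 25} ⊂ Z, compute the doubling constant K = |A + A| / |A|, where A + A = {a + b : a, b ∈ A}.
K = |A + A| / |A| = 32/8 = 4

Enumerate A + A = {a + b : a, b ∈ A}. With |A| = 8, there are |A|^2 = 64 ordered sum pairs; collecting distinct values, A + A = {-26, -23, -20, -15, -12, -9, -8, -6, -5, -4, 2, 3, 5, 7, 8, 9, 10, 12, 13, 15, 18, 19, 20, 23, 24, 25, 29, 30, 35, 40, 45, 50}, so |A + A| = 32. Thus K = 32/8 = 4. For comparison, the minimum possible |A + A| over all 8-element sets is 2·8 − 1 = 15 (so min K = 15/8), attained only by arithmetic progressions.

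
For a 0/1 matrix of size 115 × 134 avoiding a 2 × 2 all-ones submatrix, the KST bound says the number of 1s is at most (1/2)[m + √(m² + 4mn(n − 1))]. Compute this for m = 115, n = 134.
z(115, 134; 2, 2) ≤ (1/2)[115 + √(115² + 4·115·134·133)] = (1/2)[115 + √8211345] = 1490.2722

Kővári–Sós–Turán: let r_1, ..., r_115 be the row sums and z = Σ r_i the total number of 1s. Each pair of columns can share at most one row with both entries 1 (else a 2×2 all-ones block appears), so Σ_i C(r_i, 2) ≤ C(134, 2) = 8911. By convexity Σ_i C(r_i, 2) ≥ 115·C(z/115, 2) = z(z − 115)/(2·115), giving z² − 115z − 115·134·133 ≤ 0 and hence z ≤ (1/2)[115 + √(13225 + 4·2049530)] = (1/2)[115 + √8211345] ≈ (1/2)(115 + 2865.5445) = 1490.2722.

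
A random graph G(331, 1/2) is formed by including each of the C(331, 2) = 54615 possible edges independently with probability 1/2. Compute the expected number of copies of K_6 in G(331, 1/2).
E[# K_6] = C(331, 6) · (1/2)^C(6, 2) = 1745197296766 / 2^15 = 872598648383/16384 ≈ 53259194.847595

For each 6-subset S of vertices (there are C(331, 6) = 1745197296766 such S), let X_S = 1 if S induces a K_6 (all C(6, 2) = 15 edges present). Then P(X_S = 1) = (1/2)^15 = 1/32768. By linearity of expectation, E[# K_6] = C(331, 6) · (1/2)^15 = 1745197296766 / 32768 = 872598648383/16384 ≈ 53259194.847595.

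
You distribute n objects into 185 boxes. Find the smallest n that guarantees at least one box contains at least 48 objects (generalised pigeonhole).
n = (48 − 1)·185 + 1 = 8696

By the generalised pigeonhole principle, to guarantee some box contains ≥ r objects we need more than (r − 1) · k objects total. Threshold: n = (r − 1) · k + 1. With r = 48 and k = 185: n = 47 · 185 + 1 = 8695 + 1 = 8696. For n = 8695 = 47 · 185, we can put exactly 47 objects in every box, avoiding 48 in any single one — so 8696 is tight.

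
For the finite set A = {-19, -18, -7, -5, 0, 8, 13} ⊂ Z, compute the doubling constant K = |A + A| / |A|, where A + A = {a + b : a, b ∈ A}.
K = |A + A| / |A| = 25/7

Enumerate A + A = {a + b : a, b ∈ A}. With |A| = 7, there are |A|^2 = 49 ordered sum pairs; collecting distinct values, A + A = {-38, -37, -36, -26, -25, -24, -23, -19, -18, -14, -12, -11, -10, -7, -6, -5, 0, 1, 3, 6, 8, 13, 16, 21, 26}, so |A + A| = 25. Thus K = 25/7. For comparison, the minimum possible |A + A| over all 7-element sets is 2·7 − 1 = 13 (so min K = 13/7), attained only by arithmetic progressions.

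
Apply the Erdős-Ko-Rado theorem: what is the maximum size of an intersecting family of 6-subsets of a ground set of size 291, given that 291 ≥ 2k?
max |F| = C(290, 5) = 16510301808

Erdős-Ko-Rado (1961): when n ≥ 2k, max |F| = C(n−1, k−1). The bound is attained by the star {A : i ∈ A} for any fixed i ∈ [n]. Here C(291−1, 6−1) = C(290, 5) = 16510301808.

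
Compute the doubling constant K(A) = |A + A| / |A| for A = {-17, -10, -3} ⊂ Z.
K = |A + A| / |A| = 5/3

Enumerate A + A = {a + b : a, b ∈ A}. With |A| = 3, there are |A|^2 = 9 ordered sum pairs; collecting distinct values, A + A = {-34, -27, -20, -13, -6}, so |A + A| = 5. Thus K = 5/3. Here |A + A| = 2|A| − 1 = 5, the minimum possible — so K = 5/3 is minimal, which holds iff A is an arithmetic progression.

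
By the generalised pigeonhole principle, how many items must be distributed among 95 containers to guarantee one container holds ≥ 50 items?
n = (50 − 1)·95 + 1 = 4656

By the generalised pigeonhole principle, to guarantee some box contains ≥ r objects we need more than (r − 1) · k objects total. Threshold: n = (r − 1) · k + 1. With r = 50 and k = 95: n = 49 · 95 + 1 = 4655 + 1 = 4656. For n = 4655 = 49 · 95, we can put exactly 49 objects in every box, avoiding 50 in any single one — so 4656 is tight.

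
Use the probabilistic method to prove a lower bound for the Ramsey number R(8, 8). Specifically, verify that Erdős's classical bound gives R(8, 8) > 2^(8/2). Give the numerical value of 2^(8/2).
2^(8/2) = 16; so R(8, 8) > 16

Colour each edge of K_n uniformly at random with red/blue. The expected number of monochromatic K_8 is C(n, 8) · 2 · 2^(−C(8,2)). If C(n, 8) · 2^(1 − C(8,2)) < 1, then with positive probability no monochromatic K_8 exists, so R(8, 8) > n. The standard estimate C(n, 8) ≤ n^8/8! shows this inequality holds whenever n ≤ 2^(8/2) (since 8! · 2^(C(8,2) − 1) > 2^(8^2/2) ≥ n^8). Hence R(8, 8) > 2^(8/2) = 16.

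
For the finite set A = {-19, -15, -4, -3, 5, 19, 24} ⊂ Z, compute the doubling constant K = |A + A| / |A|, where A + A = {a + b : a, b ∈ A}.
K = |A + A| / |A| = 28/7 = 4

Enumerate A + A = {a + b : a, b ∈ A}. With |A| = 7, there are |A|^2 = 49 ordered sum pairs; collecting distinct values, A + A = {-38, -34, -30, -23, -22, -19, -18, -14, -10, -8, -7, -6, 0, 1, 2, 4, 5, 9, 10, 15, 16, 20, 21, 24, 29, 38, 43, 48}, so |A + A| = 28. Thus K = 28/7 = 4. For comparison, the minimum possible |A + A| over all 7-element sets is 2·7 − 1 = 13 (so min K = 13/7), attained only by arithmetic progressions.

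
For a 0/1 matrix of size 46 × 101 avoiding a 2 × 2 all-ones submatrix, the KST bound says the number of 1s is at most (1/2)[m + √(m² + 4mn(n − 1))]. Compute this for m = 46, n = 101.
z(46, 101; 2, 2) ≤ (1/2)[46 + √(46² + 4·46·101·100)] = (1/2)[46 + √1860516] = 705.0037

Kővári–Sós–Turán: let r_1, ..., r_46 be the row sums and z = Σ r_i the total number of 1s. Each pair of columns can share at most one row with both entries 1 (else a 2×2 all-ones block appears), so Σ_i C(r_i, 2) ≤ C(101, 2) = 5050. By convexity Σ_i C(r_i, 2) ≥ 46·C(z/46, 2) = z(z − 46)/(2·46), giving z² − 46z − 46·101·100 ≤ 0 and hence z ≤ (1/2)[46 + √(2116 + 4·464600)] = (1/2)[46 + √1860516] ≈ (1/2)(46 + 1364.0073) = 705.0037.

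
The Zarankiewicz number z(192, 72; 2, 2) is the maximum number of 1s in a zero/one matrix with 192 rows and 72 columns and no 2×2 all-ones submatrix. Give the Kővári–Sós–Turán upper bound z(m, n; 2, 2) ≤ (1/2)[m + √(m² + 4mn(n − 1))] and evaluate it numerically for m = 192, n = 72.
z(192, 72; 2, 2) ≤ (1/2)[192 + √(192² + 4·192·72·71)] = (1/2)[192 + √3962880] = 1091.3492

Kővári–Sós–Turán: let r_1, ..., r_192 be the row sums and z = Σ r_i the total number of 1s. Each pair of columns can share at most one row with both entries 1 (else a 2×2 all-ones block appears), so Σ_i C(r_i, 2) ≤ C(72, 2) = 2556. By convexity Σ_i C(r_i, 2) ≥ 192·C(z/192, 2) = z(z − 192)/(2·192), giving z² − 192z − 192·72·71 ≤ 0 and hence z ≤ (1/2)[192 + √(36864 + 4·981504)] = (1/2)[192 + √3962880] ≈ (1/2)(192 + 1990.6984) = 1091.3492.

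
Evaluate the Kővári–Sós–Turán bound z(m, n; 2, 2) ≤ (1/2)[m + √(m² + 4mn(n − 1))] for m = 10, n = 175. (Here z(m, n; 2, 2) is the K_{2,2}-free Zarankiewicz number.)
z(10, 175; 2, 2) ≤ (1/2)[10 + √(10² + 4·10·175·174)] = (1/2)[10 + √1218100] = 556.8378

Kővári–Sós–Turán: let r_1, ..., r_10 be the row sums and z = Σ r_i the total number of 1s. Each pair of columns can share at most one row with both entries 1 (else a 2×2 all-ones block appears), so Σ_i C(r_i, 2) ≤ C(175, 2) = 15225. By convexity Σ_i C(r_i, 2) ≥ 10·C(z/10, 2) = z(z − 10)/(2·10), giving z² − 10z − 10·175·174 ≤ 0 and hence z ≤ (1/2)[10 + √(100 + 4·304500)] = (1/2)[10 + √1218100] ≈ (1/2)(10 + 1103.6757) = 556.8378.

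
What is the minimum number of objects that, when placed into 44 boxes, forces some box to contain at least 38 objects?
n = (38 − 1)·44 + 1 = 1629

By the generalised pigeonhole principle, to guarantee some box contains ≥ r objects we need more than (r − 1) · k objects total. Threshold: n = (r − 1) · k + 1. With r = 38 and k = 44: n = 37 · 44 + 1 = 1628 + 1 = 1629. For n = 1628 = 37 · 44, we can put exactly 37 objects in every box, avoiding 38 in any single one — so 1629 is tight.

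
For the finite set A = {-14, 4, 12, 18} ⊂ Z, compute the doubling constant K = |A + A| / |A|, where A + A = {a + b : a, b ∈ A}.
K = |A + A| / |A| = 10/4 = 5/2

Enumerate A + A = {a + b : a, b ∈ A}. With |A| = 4, there are |A|^2 = 16 ordered sum pairs; collecting distinct values, A + A = {-28, -10, -2, 4, 8, 16, 22, 24, 30, 36}, so |A + A| = 10. Thus K = 10/4 = 5/2. For comparison, the minimum possible |A + A| over all 4-element sets is 2·4 − 1 = 7 (so min K = 7/4), attained only by arithmetic progressions.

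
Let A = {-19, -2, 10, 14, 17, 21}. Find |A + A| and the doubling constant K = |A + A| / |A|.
K = |A + A| / |A| = 20/6 = 10/3

Enumerate A + A = {a + b : a, b ∈ A}. With |A| = 6, there are |A|^2 = 36 ordered sum pairs; collecting distinct values, A + A = {-38, -21, -9, -5, -4, -2, 2, 8, 12, 15, 19, 20, 24, 27, 28, 31, 34, 35, 38, 42}, so |A + A| = 20. Thus K = 20/6 = 10/3. For comparison, the minimum possible |A + A| over all 6-element sets is 2·6 − 1 = 11 (so min K = 11/6), attained only by arithmetic progressions.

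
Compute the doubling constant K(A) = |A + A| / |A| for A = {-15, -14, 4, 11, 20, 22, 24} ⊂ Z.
K = |A + A| / |A| = 26/7

Enumerate A + A = {a + b : a, b ∈ A}. With |A| = 7, there are |A|^2 = 49 ordered sum pairs; collecting distinct values, A + A = {-30, -29, -28, -11, -10, -4, -3, 5, 6, 7, 8, 9, 10, 15, 22, 24, 26, 28, 31, 33, 35, 40, 42, 44, 46, 48}, so |A + A| = 26. Thus K = 26/7. For comparison, the minimum possible |A + A| over all 7-element sets is 2·7 − 1 = 13 (so min K = 13/7), attained only by arithmetic progressions.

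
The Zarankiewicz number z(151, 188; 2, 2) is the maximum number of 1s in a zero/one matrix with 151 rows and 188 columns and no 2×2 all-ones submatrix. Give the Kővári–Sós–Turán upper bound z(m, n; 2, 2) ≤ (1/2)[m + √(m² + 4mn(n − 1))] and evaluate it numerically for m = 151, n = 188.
z(151, 188; 2, 2) ≤ (1/2)[151 + √(151² + 4·151·188·187)] = (1/2)[151 + √21257025] = 2380.7671

Kővári–Sós–Turán: let r_1, ..., r_151 be the row sums and z = Σ r_i the total number of 1s. Each pair of columns can share at most one row with both entries 1 (else a 2×2 all-ones block appears), so Σ_i C(r_i, 2) ≤ C(188, 2) = 17578. By convexity Σ_i C(r_i, 2) ≥ 151·C(z/151, 2) = z(z − 151)/(2·151), giving z² − 151z − 151·188·187 ≤ 0 and hence z ≤ (1/2)[151 + √(22801 + 4·5308556)] = (1/2)[151 + √21257025] ≈ (1/2)(151 + 4610.5341) = 2380.7671.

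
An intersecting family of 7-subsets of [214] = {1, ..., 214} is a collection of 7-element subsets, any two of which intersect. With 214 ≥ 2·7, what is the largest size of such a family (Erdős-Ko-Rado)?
max |F| = C(213, 6) = 120807622936

Erdős-Ko-Rado (1961): when n ≥ 2k, max |F| = C(n−1, k−1). The bound is attained by the star {A : i ∈ A} for any fixed i ∈ [n]. Here C(214−1, 7−1) = C(213, 6) = 120807622936.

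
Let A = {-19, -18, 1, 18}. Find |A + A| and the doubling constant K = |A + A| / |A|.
K = |A + A| / |A| = 10/4 = 5/2

Enumerate A + A = {a + b : a, b ∈ A}. With |A| = 4, there are |A|^2 = 16 ordered sum pairs; collecting distinct values, A + A = {-38, -37, -36, -18, -17, -1, 0, 2, 19, 36}, so |A + A| = 10. Thus K = 10/4 = 5/2. For comparison, the minimum possible |A + A| over all 4-element sets is 2·4 − 1 = 7 (so min K = 7/4), attained only by arithmetic progressions.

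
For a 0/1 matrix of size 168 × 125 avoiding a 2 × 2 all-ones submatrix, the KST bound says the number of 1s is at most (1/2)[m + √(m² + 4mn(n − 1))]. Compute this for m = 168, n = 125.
z(168, 125; 2, 2) ≤ (1/2)[168 + √(168² + 4·168·125·124)] = (1/2)[168 + √10444224] = 1699.8762

Kővári–Sós–Turán: let r_1, ..., r_168 be the row sums and z = Σ r_i the total number of 1s. Each pair of columns can share at most one row with both entries 1 (else a 2×2 all-ones block appears), so Σ_i C(r_i, 2) ≤ C(125, 2) = 7750. By convexity Σ_i C(r_i, 2) ≥ 168·C(z/168, 2) = z(z − 168)/(2·168), giving z² − 168z − 168·125·124 ≤ 0 and hence z ≤ (1/2)[168 + √(28224 + 4·2604000)] = (1/2)[168 + √10444224] ≈ (1/2)(168 + 3231.7525) = 1699.8762.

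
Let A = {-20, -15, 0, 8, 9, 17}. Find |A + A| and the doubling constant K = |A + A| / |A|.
K = |A + A| / |A| = 20/6 = 10/3

Enumerate A + A = {a + b : a, b ∈ A}. With |A| = 6, there are |A|^2 = 36 ordered sum pairs; collecting distinct values, A + A = {-40, -35, -30, -20, -15, -12, -11, -7, -6, -3, 0, 2, 8, 9, 16, 17, 18, 25, 26, 34}, so |A + A| = 20. Thus K = 20/6 = 10/3. For comparison, the minimum possible |A + A| over all 6-element sets is 2·6 − 1 = 11 (so min K = 11/6), attained only by arithmetic progressions.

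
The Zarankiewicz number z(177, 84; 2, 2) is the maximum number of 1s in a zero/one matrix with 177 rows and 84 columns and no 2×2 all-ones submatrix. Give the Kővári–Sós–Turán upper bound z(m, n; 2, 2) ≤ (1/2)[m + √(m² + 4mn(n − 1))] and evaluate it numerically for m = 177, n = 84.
z(177, 84; 2, 2) ≤ (1/2)[177 + √(177² + 4·177·84·83)] = (1/2)[177 + √4967505] = 1202.895

Kővári–Sós–Turán: let r_1, ..., r_177 be the row sums and z = Σ r_i the total number of 1s. Each pair of columns can share at most one row with both entries 1 (else a 2×2 all-ones block appears), so Σ_i C(r_i, 2) ≤ C(84, 2) = 3486. By convexity Σ_i C(r_i, 2) ≥ 177·C(z/177, 2) = z(z − 177)/(2·177), giving z² − 177z − 177·84·83 ≤ 0 and hence z ≤ (1/2)[177 + √(31329 + 4·1234044)] = (1/2)[177 + √4967505] ≈ (1/2)(177 + 2228.79) = 1202.895.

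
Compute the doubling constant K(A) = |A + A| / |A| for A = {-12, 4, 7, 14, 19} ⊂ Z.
K = |A + A| / |A| = 15/5 = 3

Enumerate A + A = {a + b : a, b ∈ A}. With |A| = 5, there are |A|^2 = 25 ordered sum pairs; collecting distinct values, A + A = {-24, -8, -5, 2, 7, 8, 11, 14, 18, 21, 23, 26, 28, 33, 38}, so |A + A| = 15. Thus K = 15/5 = 3. For comparison, the minimum possible |A + A| over all 5-element sets is 2·5 − 1 = 9 (so min K = 9/5), attained only by arithmetic progressions.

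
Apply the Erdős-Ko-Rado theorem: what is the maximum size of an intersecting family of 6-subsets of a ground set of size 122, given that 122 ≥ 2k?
max |F| = C(121, 5) = 198792594

Erdős-Ko-Rado (1961): when n ≥ 2k, max |F| = C(n−1, k−1). The bound is attained by the star {A : i ∈ A} for any fixed i ∈ [n]. Here C(122−1, 6−1) = C(121, 5) = 198792594.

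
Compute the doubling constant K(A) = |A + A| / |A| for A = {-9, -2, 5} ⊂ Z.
K = |A + A| / |A| = 5/3

Enumerate A + A = {a + b : a, b ∈ A}. With |A| = 3, there are |A|^2 = 9 ordered sum pairs; collecting distinct values, A + A = {-18, -11, -4, 3, 10}, so |A + A| = 5. Thus K = 5/3. Here |A + A| = 2|A| − 1 = 5, the minimum possible — so K = 5/3 is minimal, which holds iff A is an arithmetic progression.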